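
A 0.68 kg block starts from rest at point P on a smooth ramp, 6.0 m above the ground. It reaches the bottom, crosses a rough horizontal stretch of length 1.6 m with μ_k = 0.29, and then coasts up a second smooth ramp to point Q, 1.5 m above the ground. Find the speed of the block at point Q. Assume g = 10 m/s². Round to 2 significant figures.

Energy at P: mgh₁ = (0.68)(10)(6.0) = 40.800 J
Friction loss: W_f = μ_k mg d = 3.155 J
At Q: ½mv² + mgh₂ = mgh₁ − W_f
½mv² = 40.800 − 3.155 − 10.200 = 27.445 J
v = √(2 × 27.445/0.68) = 8.984 m/s

v = 9.0 m/s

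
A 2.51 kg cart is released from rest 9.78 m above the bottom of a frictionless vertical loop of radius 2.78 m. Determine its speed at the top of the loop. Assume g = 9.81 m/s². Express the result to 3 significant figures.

v = 9.10 m/s

Energy conservation: mgh = ½mv_top² + mg(2r)
v_top² = 2g(h − 2r) = 2(9.81)(9.78 − 5.560) = 82.80
v_top = 9.099 m/s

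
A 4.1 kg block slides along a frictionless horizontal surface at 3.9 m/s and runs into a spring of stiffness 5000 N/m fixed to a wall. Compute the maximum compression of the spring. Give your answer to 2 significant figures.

x = 0.11 m

All KE is stored as spring PE at maximum compression: ½mv² = ½kx²
x = v√(m/k) = 3.9 × √(4.1/5000) = 0.1117 m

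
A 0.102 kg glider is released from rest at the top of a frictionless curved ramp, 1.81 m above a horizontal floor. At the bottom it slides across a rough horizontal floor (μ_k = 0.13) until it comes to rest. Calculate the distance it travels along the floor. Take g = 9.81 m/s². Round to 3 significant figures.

Applying the work–energy principle:
At rest all PE has been dissipated by friction: mgh = μ_k m g d
d = h/μ_k = 1.81/0.13 = 13.92 m

d = 13.9 m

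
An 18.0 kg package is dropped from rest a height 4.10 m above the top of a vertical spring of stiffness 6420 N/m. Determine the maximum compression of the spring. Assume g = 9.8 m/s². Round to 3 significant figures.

Take the reference level at the top of the uncompressed spring. At max compression the package has fallen H + x and is momentarily at rest:
mg(H + x) = ½kx²
½(6420)x² − (18.0)(9.8)x − (18.0)(9.8)(4.10) = 0
3210x² − 176.4x − 723.2 = 0
x = [176.4 + √(31117 + 9.2864e+06)]/(2 × 3210) = 0.5029 m

x = 0.503 m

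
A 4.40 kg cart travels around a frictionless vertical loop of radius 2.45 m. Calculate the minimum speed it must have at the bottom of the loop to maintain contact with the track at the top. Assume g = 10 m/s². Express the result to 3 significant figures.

At the top: mg = mv_top²/r ⇒ v_top² = gr = 24.50 m²/s²
Energy from bottom to top (height 2r): ½mv_bot² = ½mv_top² + mg(2r)
v_bot² = gr + 4gr = 5gr = 122.5
v_bot = √(5gr) = 11.07 m/s

v = 11.1 m/s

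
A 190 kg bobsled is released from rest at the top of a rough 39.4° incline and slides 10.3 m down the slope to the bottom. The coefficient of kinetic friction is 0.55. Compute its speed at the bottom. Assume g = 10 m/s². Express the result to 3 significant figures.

v = 6.57 m/s

Work–energy: mg(L sinθ) − μ_k(mg cosθ)L = ½mv²
mgh = mgL sinθ = (190)(10)(10.3)sin39.4° = 12422 J
W_f = μ_k mg cosθ · L = (0.55)(190)(10)cos39.4°·10.3 = 8317 J
½mv² = 12422 − 8317 = 4104.4 J
v = √(2 × 4104.4/190) = 6.573 m/s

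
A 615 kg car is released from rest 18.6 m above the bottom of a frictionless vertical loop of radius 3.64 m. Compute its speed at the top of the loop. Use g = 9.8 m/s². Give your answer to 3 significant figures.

Energy conservation: mgh = ½mv_top² + mg(2r)
v_top² = 2g(h − 2r) = 2(9.8)(18.6 − 7.280) = 221.9
v_top = 14.90 m/s

v = 14.9 m/s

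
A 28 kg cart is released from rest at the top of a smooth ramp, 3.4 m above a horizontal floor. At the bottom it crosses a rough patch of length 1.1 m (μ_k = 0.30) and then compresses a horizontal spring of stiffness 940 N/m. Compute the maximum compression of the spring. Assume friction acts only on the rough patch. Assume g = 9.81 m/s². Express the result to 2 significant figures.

x = 1.3 m

Initial energy: E₁ = mgh = (28)(9.81)(3.4) = 933.91 J
Friction removes W_f = μ_k mg d = (0.30)(28)(9.81)(1.1) = 90.64 J
Energy reaching the spring: E = 933.91 − 90.64 = 843.27 J
At max compression ½kx² = E ⇒ x = √(2E/k) = √(2 × 843.27/940) = 1.339 m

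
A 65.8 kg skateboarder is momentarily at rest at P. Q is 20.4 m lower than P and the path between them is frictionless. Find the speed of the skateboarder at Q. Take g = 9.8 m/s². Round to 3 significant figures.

Energy conservation between the two points: mgh = ½mv²
The mass cancels from both sides.
v = √(2gh) = √(2 × 9.8 × 20.4) = √399.84 = 20.00 m/s

v = 20.0 m/s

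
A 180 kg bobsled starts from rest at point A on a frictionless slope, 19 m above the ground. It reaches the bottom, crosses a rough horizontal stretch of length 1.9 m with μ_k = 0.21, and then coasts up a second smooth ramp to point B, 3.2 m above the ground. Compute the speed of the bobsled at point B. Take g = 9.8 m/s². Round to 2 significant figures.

v = 17 m/s

Energy at A: mgh₁ = (180)(9.8)(19) = 33516 J
Friction loss: W_f = μ_k mg d = 703.8 J
At B: ½mv² + mgh₂ = mgh₁ − W_f
½mv² = 33516 − 703.8 − 5644.8 = 27167 J
v = √(2 × 27167/180) = 17.37 m/s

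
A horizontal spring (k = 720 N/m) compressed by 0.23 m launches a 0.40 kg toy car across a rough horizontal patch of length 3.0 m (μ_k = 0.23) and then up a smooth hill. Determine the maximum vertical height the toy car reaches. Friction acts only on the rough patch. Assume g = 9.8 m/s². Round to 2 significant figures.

Spring energy: E₀ = ½kx² = ½(720)(0.23)² = 19.044 J
Friction: W_f = μ_k mg d = (0.23)(0.40)(9.8)(3.0) = 2.705 J
Energy at base of ramp: E = 19.044 − 2.705 = 16.339 J
At max height all remaining energy is PE: mgh = E ⇒ h = E/(mg) = 16.339/(0.40 × 9.8) = 4.168 m

h = 4.2 m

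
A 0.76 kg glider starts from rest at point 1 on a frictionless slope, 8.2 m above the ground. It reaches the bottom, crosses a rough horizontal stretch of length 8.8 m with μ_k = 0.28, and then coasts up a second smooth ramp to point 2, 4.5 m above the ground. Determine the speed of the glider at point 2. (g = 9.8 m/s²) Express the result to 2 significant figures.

Energy at 1: mgh₁ = (0.76)(9.8)(8.2) = 61.074 J
Friction loss: W_f = μ_k mg d = 18.35 J
At 2: ½mv² + mgh₂ = mgh₁ − W_f
½mv² = 61.074 − 18.35 − 33.516 = 9.2057 J
v = √(2 × 9.2057/0.76) = 4.922 m/s

v = 4.9 m/s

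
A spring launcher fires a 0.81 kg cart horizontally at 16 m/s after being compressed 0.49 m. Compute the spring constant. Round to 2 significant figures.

Spring PE at full compression equals KE at release: ½kx² = ½mv²
k = mv²/x² = (0.81)(16)²/(0.49)² = 863.6 N/m

k = 860 N/m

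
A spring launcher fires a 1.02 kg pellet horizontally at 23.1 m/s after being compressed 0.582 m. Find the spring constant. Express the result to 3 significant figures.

k = 1610 N/m

½kx² = ½mv²
k = mv²/x² = (1.02)(23.1)²/(0.582)² = 1607 N/m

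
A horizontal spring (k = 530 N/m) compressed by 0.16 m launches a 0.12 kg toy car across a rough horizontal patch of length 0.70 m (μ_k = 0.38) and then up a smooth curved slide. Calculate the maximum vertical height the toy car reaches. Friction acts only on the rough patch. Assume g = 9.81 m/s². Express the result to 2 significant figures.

h = 5.5 m

Spring energy: E₀ = ½kx² = ½(530)(0.16)² = 6.7840 J
Friction: W_f = μ_k mg d = (0.38)(0.12)(9.81)(0.70) = 0.3131 J
Energy at base of ramp: E = 6.7840 − 0.3131 = 6.4709 J
At max height all remaining energy is PE: mgh = E ⇒ h = E/(mg) = 6.4709/(0.12 × 9.81) = 5.497 m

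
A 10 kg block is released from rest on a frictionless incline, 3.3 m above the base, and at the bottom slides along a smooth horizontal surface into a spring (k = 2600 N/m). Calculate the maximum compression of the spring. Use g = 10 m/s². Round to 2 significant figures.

Energy conservation (no friction) from release to max compression: mgh = ½kx²
x = √(2mgh/k) = √(2 × 10 × 10 × 3.3 / 2600) = 0.5038 m

x = 0.50 m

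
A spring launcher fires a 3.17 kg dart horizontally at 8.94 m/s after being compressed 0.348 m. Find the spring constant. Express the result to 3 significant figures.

k = 2090 N/m

½kx² = ½mv²
k = mv²/x² = (3.17)(8.94)²/(0.348)² = 2092 N/m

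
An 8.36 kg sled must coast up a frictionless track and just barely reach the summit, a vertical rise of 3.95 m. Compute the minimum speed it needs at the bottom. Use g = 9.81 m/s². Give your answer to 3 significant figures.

At the top it is momentarily at rest, so all KE converts to PE: ½mv² = mgh
v = √(2gh) = √(2 × 9.81 × 3.95) = 8.803 m/s

v = 8.80 m/s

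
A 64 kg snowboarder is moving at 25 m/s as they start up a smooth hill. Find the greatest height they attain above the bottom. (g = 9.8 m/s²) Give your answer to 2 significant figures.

h = 32 m

By energy conservation, ½mv² = mgh
h = v²/(2g) = 25²/(2 × 9.8) = 31.89 m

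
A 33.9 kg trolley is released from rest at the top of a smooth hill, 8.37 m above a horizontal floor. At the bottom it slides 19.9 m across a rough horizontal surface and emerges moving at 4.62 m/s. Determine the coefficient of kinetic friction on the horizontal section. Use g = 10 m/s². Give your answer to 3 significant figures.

μ_k = 0.367

Applying the work–energy principle:
mgh = ½mv² + μ_k m g d
mgh = 2837.4 J; ½mv² = 361.79 J
W_f = 2837.4 − 361.79 = 2476 J
μ_k = W_f/(mg·d) = 2476/(339.0 × 19.9) = 0.3670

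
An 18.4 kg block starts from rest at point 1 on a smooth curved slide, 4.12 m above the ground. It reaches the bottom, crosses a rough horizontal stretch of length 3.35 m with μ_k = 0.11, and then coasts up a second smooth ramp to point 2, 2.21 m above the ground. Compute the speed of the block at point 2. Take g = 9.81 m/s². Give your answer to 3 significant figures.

Energy at 1: mgh₁ = (18.4)(9.81)(4.12) = 743.68 J
Friction loss: W_f = μ_k mg d = 66.52 J
At 2: ½mv² + mgh₂ = mgh₁ − W_f
½mv² = 743.68 − 66.52 − 398.91 = 278.25 J
v = √(2 × 278.25/18.4) = 5.499 m/s

v = 5.50 m/s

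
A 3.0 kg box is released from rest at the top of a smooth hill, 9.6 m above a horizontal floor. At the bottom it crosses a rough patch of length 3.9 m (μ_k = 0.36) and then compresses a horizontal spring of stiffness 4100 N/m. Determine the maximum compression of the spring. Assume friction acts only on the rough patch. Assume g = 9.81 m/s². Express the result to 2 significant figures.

Initial energy: E₁ = mgh = (3.0)(9.81)(9.6) = 282.53 J
Friction removes W_f = μ_k mg d = (0.36)(3.0)(9.81)(3.9) = 41.32 J
Energy reaching the spring: E = 282.53 − 41.32 = 241.21 J
At max compression ½kx² = E ⇒ x = √(2E/k) = √(2 × 241.21/4100) = 0.3430 m

x = 0.34 m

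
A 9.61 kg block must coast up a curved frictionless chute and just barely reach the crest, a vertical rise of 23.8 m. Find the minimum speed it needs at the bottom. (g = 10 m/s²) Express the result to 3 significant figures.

v = 21.8 m/s

At the top it is momentarily at rest, so all KE converts to PE: ½mv² = mgh
v = √(2gh) = √(2 × 10 × 23.8) = 21.82 m/s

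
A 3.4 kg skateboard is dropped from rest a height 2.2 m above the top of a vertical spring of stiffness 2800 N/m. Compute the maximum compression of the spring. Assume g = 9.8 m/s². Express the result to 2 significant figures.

x = 0.24 m

Let x be the compression. The total drop is H + x, and the skateboard is instantaneously at rest at max compression, so energy conservation gives:
mg(H + x) = ½kx²
½(2800)x² − (3.4)(9.8)x − (3.4)(9.8)(2.2) = 0
1400x² − 33.32x − 73.30 = 0
x = [33.32 + √(1110 + 410502)]/(2 × 1400) = 0.2410 m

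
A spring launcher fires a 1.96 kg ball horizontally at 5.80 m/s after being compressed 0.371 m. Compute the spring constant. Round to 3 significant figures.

k = 479 N/m

Spring PE at full compression equals KE at release: ½kx² = ½mv²
k = mv²/x² = (1.96)(5.80)²/(0.371)² = 479.0 N/m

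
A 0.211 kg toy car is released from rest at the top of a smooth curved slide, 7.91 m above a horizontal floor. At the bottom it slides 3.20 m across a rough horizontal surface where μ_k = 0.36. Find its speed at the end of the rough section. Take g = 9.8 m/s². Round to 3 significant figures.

v = 11.5 m/s

Applying the work–energy principle:
mgh = ½mv² + μ_k m g d
W_f = μ_k mg d = (0.36)(0.211)(9.8)(3.20) = 2.382 J
½mv² = mgh − W_f = 16.356 − 2.382 = 13.974 J
v = √(2 × 13.974/0.211) = 11.51 m/s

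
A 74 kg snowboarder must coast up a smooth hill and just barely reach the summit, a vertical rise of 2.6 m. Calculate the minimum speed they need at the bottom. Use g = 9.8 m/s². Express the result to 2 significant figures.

At the top they are momentarily at rest, so all KE converts to PE: ½mv² = mgh
v = √(2gh) = √(2 × 9.8 × 2.6) = 7.139 m/s

v = 7.1 m/s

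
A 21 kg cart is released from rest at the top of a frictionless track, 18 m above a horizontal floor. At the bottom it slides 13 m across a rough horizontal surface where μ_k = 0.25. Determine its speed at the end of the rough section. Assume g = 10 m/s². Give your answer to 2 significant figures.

Applying the work–energy principle:
mgh = ½mv² + μ_k m g d
W_f = μ_k mg d = (0.25)(21)(10)(13) = 682.5 J
½mv² = mgh − W_f = 3780.0 − 682.5 = 3097.5 J
v = √(2 × 3097.5/21) = 17.18 m/s

v = 17 m/s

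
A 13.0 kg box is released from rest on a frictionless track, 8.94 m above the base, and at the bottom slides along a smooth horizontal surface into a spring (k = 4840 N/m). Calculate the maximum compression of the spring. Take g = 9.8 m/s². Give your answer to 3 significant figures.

x = 0.686 m

At max compression the box is momentarily at rest: mgh = ½kx²
x = √(2mgh/k) = √(2 × 13.0 × 9.8 × 8.94 / 4840) = 0.6860 m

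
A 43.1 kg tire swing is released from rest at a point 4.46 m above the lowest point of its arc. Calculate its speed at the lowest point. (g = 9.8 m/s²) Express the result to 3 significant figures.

Equating total energy at the two states: mgh = ½mv²
v = √(2gh) = √(2 × 9.8 × 4.46) = √87.416 = 9.350 m/s

v = 9.35 m/s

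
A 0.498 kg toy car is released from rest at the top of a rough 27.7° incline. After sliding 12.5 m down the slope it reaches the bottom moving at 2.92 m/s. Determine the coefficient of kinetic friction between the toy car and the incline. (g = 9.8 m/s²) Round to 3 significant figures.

μ_k = 0.486

The energy dissipated by friction is the PE lost minus the KE gained:
mgL sinθ = 28.358 J; ½mv² = 2.1231 J
W_f = 28.358 − 2.1231 = 26.23 J
μ_k = W_f/(mg cosθ · L) = 26.23/(4.321 × 12.5) = 0.4857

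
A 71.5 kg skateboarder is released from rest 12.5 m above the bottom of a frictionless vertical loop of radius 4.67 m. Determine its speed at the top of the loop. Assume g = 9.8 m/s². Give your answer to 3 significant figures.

v = 7.87 m/s

Energy conservation: mgh = ½mv_top² + mg(2r)
v_top² = 2g(h − 2r) = 2(9.8)(12.5 − 9.340) = 61.94
v_top = 7.870 m/s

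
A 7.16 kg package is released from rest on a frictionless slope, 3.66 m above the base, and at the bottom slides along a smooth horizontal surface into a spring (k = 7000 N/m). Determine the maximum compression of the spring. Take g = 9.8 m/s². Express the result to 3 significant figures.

At max compression the package is momentarily at rest: mgh = ½kx²
x = √(2mgh/k) = √(2 × 7.16 × 9.8 × 3.66 / 7000) = 0.2709 m

x = 0.271 m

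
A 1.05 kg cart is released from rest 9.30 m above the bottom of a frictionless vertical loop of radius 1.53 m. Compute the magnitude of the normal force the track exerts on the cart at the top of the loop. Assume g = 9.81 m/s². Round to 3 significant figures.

Energy from release to top (height 2r): mgh = ½mv_top² + mg(2r)
v_top² = 2g(h − 2r) = 2(9.81)(9.30 − 3.060) = 122.43 m²/s²
At the top, both N and weight point toward the centre: N + mg = mv_top²/r
N = m(v_top²/r − g) = 1.05(122.43/1.53 − 9.81) = 73.72 N

N = 73.7 N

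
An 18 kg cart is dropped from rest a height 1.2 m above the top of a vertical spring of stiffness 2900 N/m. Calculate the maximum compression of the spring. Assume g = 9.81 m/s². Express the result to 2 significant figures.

Measuring PE from the top of the relaxed spring, at max compression the cart has dropped H + x with zero KE, so:
mg(H + x) = ½kx²
½(2900)x² − (18)(9.81)x − (18)(9.81)(1.2) = 0
1450x² − 176.6x − 211.9 = 0
x = [176.6 + √(31180 + 1.2290e+06)]/(2 × 1450) = 0.4480 m

x = 0.45 m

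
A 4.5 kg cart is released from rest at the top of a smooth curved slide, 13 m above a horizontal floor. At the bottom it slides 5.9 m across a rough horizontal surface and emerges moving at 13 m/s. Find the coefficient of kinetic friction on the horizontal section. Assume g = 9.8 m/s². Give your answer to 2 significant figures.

μ_k = 0.74

Energy at the top = energy at the end + work done against friction:
mgh = ½mv² + μ_k m g d
mgh = 573.30 J; ½mv² = 380.25 J
W_f = 573.30 − 380.25 = 193.1 J
μ_k = W_f/(mg·d) = 193.1/(44.10 × 5.9) = 0.7420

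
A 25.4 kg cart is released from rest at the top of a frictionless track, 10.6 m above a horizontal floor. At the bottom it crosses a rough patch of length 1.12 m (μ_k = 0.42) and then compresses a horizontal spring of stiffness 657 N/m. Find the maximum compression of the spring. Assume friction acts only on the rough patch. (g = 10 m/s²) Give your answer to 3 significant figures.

Initial energy: E₁ = mgh = (25.4)(10)(10.6) = 2692.4 J
Friction removes W_f = μ_k mg d = (0.42)(25.4)(10)(1.12) = 119.5 J
Energy reaching the spring: E = 2692.4 − 119.5 = 2572.9 J
At max compression ½kx² = E ⇒ x = √(2E/k) = √(2 × 2572.9/657) = 2.799 m

x = 2.80 m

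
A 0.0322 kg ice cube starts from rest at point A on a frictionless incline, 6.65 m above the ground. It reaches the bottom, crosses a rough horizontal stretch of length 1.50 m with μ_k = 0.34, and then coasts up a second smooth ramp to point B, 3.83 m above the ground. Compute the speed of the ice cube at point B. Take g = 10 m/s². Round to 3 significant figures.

v = 6.80 m/s

Energy at A: mgh₁ = (0.0322)(10)(6.65) = 2.1413 J
Friction loss: W_f = μ_k mg d = 0.1642 J
At B: ½mv² + mgh₂ = mgh₁ − W_f
½mv² = 2.1413 − 0.1642 − 1.2333 = 0.74382 J
v = √(2 × 0.74382/0.0322) = 6.797 m/s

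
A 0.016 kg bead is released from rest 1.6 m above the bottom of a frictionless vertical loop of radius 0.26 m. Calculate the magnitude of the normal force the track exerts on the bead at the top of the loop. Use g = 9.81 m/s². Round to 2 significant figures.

Energy from release to top (height 2r): mgh = ½mv_top² + mg(2r)
v_top² = 2g(h − 2r) = 2(9.81)(1.6 − 0.5200) = 21.190 m²/s²
At the top, both N and weight point toward the centre: N + mg = mv_top²/r
N = m(v_top²/r − g) = 0.016(21.190/0.26 − 9.81) = 1.147 N

N = 1.1 N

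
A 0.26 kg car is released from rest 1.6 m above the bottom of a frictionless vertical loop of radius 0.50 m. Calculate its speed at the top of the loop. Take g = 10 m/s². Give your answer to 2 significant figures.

v = 3.5 m/s

Energy conservation: mgh = ½mv_top² + mg(2r)
v_top² = 2g(h − 2r) = 2(10)(1.6 − 1.000) = 12.00
v_top = 3.464 m/s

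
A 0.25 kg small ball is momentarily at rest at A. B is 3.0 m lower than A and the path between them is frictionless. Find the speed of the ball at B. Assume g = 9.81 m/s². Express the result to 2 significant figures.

By conservation of mechanical energy, mgh = ½mv²
The mass cancels from both sides.
v = √(2gh) = √(2 × 9.81 × 3.0) = √58.860 = 7.672 m/s

v = 7.7 m/s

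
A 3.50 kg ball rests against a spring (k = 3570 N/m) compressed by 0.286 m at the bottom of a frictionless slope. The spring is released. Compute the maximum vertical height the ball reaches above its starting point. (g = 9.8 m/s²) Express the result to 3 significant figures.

h = 4.26 m

All spring PE becomes gravitational PE at the highest point: ½kx² = mgh
h = kx²/(2mg) = (3570)(0.286)²/(2 × 3.50 × 9.8) = 4.257 m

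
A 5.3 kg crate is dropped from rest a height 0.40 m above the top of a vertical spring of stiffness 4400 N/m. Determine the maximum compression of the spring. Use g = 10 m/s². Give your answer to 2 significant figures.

x = 0.11 m

Measuring PE from the top of the relaxed spring, at max compression the crate has dropped H + x with zero KE, so:
mg(H + x) = ½kx²
½(4400)x² − (5.3)(10)x − (5.3)(10)(0.40) = 0
2200x² − 53.00x − 21.20 = 0
x = [53.00 + √(2809 + 186560)]/(2 × 2200) = 0.1109 m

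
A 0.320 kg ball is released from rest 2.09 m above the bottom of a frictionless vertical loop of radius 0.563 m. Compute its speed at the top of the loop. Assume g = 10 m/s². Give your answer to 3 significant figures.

Energy conservation: mgh = ½mv_top² + mg(2r)
v_top² = 2g(h − 2r) = 2(10)(2.09 − 1.126) = 19.28
v_top = 4.391 m/s

v = 4.39 m/s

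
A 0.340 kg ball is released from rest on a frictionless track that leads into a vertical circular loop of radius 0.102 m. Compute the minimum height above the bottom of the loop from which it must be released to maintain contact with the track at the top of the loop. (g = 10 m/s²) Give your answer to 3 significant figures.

h = 0.255 m

At the top, for minimum speed gravity alone supplies the centripetal force: mg = mv_top²/r ⇒ v_top² = gr = 1.020 m²/s²
Energy conservation from release height h to the top (height 2r): mgh = ½mv_top² + mg(2r)
h = v_top²/(2g) + 2r = r/2 + 2r = 5r/2 = 0.2550 m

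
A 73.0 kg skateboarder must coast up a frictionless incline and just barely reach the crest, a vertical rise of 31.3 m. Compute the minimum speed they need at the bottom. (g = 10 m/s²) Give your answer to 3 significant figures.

At the top they are momentarily at rest, so all KE converts to PE: ½mv² = mgh
v = √(2gh) = √(2 × 10 × 31.3) = 25.02 m/s

v = 25.0 m/s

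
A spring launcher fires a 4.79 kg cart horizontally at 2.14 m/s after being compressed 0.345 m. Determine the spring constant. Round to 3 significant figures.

k = 184 N/m

½kx² = ½mv²
k = mv²/x² = (4.79)(2.14)²/(0.345)² = 184.3 N/m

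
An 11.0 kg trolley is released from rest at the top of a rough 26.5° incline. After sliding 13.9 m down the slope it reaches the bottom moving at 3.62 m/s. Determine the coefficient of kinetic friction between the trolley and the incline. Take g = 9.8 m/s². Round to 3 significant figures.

The energy dissipated by friction is the PE lost minus the KE gained:
mgL sinθ = 668.59 J; ½mv² = 72.074 J
W_f = 668.59 − 72.074 = 596.5 J
μ_k = W_f/(mg cosθ · L) = 596.5/(96.47 × 13.9) = 0.4448

μ_k = 0.445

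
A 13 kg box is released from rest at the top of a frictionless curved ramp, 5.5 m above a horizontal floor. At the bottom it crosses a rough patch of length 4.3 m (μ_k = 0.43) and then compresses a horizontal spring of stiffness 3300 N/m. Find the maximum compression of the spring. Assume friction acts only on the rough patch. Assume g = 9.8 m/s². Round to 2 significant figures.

Initial energy: E₁ = mgh = (13)(9.8)(5.5) = 700.70 J
Friction removes W_f = μ_k mg d = (0.43)(13)(9.8)(4.3) = 235.6 J
Energy reaching the spring: E = 700.70 − 235.6 = 465.14 J
At max compression ½kx² = E ⇒ x = √(2E/k) = √(2 × 465.14/3300) = 0.5309 m

x = 0.53 m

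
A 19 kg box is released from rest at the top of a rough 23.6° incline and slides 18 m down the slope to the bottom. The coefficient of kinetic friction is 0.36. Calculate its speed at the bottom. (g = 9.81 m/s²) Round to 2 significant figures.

v = 5.0 m/s

Taking the bottom as reference, mgh = ½mv² + μ_k N L with h = L sinθ, N = mg cosθ:
mgh = mgL sinθ = (19)(9.81)(18)sin23.6° = 1343.2 J
W_f = μ_k mg cosθ · L = (0.36)(19)(9.81)cos23.6°·18 = 1107 J
½mv² = 1343.2 − 1107 = 236.39 J
v = √(2 × 236.39/19) = 4.988 m/s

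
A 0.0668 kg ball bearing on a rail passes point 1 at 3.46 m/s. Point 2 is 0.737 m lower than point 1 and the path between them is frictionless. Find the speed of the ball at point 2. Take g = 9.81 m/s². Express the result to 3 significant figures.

By conservation of mechanical energy, ½mv₀² + mgh = ½mv²
v² = v₀² + 2gh = (3.46)² + 2(9.81)(0.737) = 26.432
v = √26.432 = 5.141 m/s

v = 5.14 m/s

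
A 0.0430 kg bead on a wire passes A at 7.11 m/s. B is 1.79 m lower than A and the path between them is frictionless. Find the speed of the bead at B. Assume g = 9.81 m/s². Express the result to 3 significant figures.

Energy conservation between the two points: ½mv₀² + mgh = ½mv²
v² = v₀² + 2gh = (7.11)² + 2(9.81)(1.79) = 85.672
v = √85.672 = 9.256 m/s

v = 9.26 m/s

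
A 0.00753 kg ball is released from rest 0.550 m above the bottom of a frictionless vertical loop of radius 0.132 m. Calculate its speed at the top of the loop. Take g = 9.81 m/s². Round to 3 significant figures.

v = 2.37 m/s

Energy conservation: mgh = ½mv_top² + mg(2r)
v_top² = 2g(h − 2r) = 2(9.81)(0.550 − 0.2640) = 5.611
v_top = 2.369 m/s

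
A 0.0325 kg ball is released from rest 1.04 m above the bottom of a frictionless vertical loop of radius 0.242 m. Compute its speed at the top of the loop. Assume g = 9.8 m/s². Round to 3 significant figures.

v = 3.30 m/s

Energy conservation: mgh = ½mv_top² + mg(2r)
v_top² = 2g(h − 2r) = 2(9.8)(1.04 − 0.4840) = 10.90
v_top = 3.301 m/s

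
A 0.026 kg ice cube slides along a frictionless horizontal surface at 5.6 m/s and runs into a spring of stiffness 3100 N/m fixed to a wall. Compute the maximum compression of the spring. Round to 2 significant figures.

Conservation of energy between contact and max compression: ½mv² = ½kx²
x = v√(m/k) = 5.6 × √(0.026/3100) = 0.01622 m

x = 0.016 m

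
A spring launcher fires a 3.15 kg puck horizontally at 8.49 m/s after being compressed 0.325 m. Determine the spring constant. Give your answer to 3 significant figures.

½kx² = ½mv²
k = mv²/x² = (3.15)(8.49)²/(0.325)² = 2150 N/m

k = 2150 N/m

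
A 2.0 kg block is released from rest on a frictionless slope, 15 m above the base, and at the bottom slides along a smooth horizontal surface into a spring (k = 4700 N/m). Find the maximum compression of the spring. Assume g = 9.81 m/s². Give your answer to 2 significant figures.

Energy conservation (no friction) from release to max compression: mgh = ½kx²
x = √(2mgh/k) = √(2 × 2.0 × 9.81 × 15 / 4700) = 0.3539 m

x = 0.35 m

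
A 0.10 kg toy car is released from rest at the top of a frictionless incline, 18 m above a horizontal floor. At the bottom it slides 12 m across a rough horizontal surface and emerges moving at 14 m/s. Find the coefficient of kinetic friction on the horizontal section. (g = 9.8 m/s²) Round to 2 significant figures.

μ_k = 0.67

Energy at the top = energy at the end + work done against friction:
mgh = ½mv² + μ_k m g d
mgh = 17.640 J; ½mv² = 9.8000 J
W_f = 17.640 − 9.8000 = 7.840 J
μ_k = W_f/(mg·d) = 7.840/(0.9800 × 12) = 0.6667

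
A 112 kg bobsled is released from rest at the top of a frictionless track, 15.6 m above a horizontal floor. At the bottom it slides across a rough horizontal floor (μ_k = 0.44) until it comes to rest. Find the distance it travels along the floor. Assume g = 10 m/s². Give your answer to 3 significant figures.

Energy at the top = energy at the end + work done against friction:
At rest all PE has been dissipated by friction: mgh = μ_k m g d
d = h/μ_k = 15.6/0.44 = 35.45 m

d = 35.5 m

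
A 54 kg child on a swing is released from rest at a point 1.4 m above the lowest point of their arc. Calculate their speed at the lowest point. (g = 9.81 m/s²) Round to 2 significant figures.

Energy conservation between the two points: mgh = ½mv²
v = √(2gh) = √(2 × 9.81 × 1.4) = √27.468 = 5.241 m/s

v = 5.2 m/s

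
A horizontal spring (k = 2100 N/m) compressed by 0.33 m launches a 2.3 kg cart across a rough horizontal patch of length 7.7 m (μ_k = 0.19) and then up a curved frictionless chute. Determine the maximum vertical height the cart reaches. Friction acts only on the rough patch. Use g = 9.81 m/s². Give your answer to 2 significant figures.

h = 3.6 m

Spring energy: E₀ = ½kx² = ½(2100)(0.33)² = 114.34 J
Friction: W_f = μ_k mg d = (0.19)(2.3)(9.81)(7.7) = 33.01 J
Energy at base of ramp: E = 114.34 − 33.01 = 81.335 J
At max height all remaining energy is PE: mgh = E ⇒ h = E/(mg) = 81.335/(2.3 × 9.81) = 3.605 m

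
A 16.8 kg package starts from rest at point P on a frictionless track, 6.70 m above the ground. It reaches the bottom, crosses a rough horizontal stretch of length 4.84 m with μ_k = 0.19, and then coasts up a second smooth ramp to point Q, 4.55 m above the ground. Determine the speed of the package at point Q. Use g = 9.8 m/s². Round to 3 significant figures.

Energy at P: mgh₁ = (16.8)(9.8)(6.70) = 1103.1 J
Friction loss: W_f = μ_k mg d = 151.4 J
At Q: ½mv² + mgh₂ = mgh₁ − W_f
½mv² = 1103.1 − 151.4 − 749.11 = 202.57 J
v = √(2 × 202.57/16.8) = 4.911 m/s

v = 4.91 m/s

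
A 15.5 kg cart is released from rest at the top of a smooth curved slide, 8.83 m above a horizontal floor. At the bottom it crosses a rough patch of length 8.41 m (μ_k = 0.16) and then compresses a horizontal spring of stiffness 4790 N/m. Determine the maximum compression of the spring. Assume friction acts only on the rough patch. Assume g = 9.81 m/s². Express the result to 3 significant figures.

x = 0.689 m

Initial energy: E₁ = mgh = (15.5)(9.81)(8.83) = 1342.6 J
Friction removes W_f = μ_k mg d = (0.16)(15.5)(9.81)(8.41) = 204.6 J
Energy reaching the spring: E = 1342.6 − 204.6 = 1138.0 J
At max compression ½kx² = E ⇒ x = √(2E/k) = √(2 × 1138.0/4790) = 0.6893 m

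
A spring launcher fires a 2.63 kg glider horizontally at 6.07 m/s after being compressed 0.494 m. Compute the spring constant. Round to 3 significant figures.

Spring PE at full compression equals KE at release: ½kx² = ½mv²
k = mv²/x² = (2.63)(6.07)²/(0.494)² = 397.1 N/m

k = 397 N/m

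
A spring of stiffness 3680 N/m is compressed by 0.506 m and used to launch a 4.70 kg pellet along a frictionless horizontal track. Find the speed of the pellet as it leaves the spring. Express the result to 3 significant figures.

The pellet leaves the spring when the spring is at natural length, so ½kx² = ½mv²
v = x√(k/m) = 0.506 × √(3680/4.70) = 14.16 m/s

v = 14.2 m/s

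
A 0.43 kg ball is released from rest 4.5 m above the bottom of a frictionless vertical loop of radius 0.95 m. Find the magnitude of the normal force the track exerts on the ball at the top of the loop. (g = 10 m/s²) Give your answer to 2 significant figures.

Energy from release to top (height 2r): mgh = ½mv_top² + mg(2r)
v_top² = 2g(h − 2r) = 2(10)(4.5 − 1.900) = 52.000 m²/s²
At the top, both N and weight point toward the centre: N + mg = mv_top²/r
N = m(v_top²/r − g) = 0.43(52.000/0.95 − 10) = 19.24 N

N = 19 N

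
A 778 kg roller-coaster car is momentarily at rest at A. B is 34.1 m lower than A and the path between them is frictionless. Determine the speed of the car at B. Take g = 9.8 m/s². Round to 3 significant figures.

Equating total energy at the two states: mgh = ½mv²
v = √(2gh) = √(2 × 9.8 × 34.1) = √668.36 = 25.85 m/s

v = 25.9 m/s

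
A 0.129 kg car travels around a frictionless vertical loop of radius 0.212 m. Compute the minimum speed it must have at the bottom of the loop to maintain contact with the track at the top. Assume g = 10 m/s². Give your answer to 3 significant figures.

v = 3.26 m/s

At the top: mg = mv_top²/r ⇒ v_top² = gr = 2.120 m²/s²
Energy from bottom to top (height 2r): ½mv_bot² = ½mv_top² + mg(2r)
v_bot² = gr + 4gr = 5gr = 10.60
v_bot = √(5gr) = 3.256 m/s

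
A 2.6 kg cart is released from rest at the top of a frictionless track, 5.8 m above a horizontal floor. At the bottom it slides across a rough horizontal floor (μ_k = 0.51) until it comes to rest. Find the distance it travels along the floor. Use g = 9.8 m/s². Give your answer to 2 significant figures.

d = 11 m

Energy at the top = energy at the end + work done against friction:
At rest all PE has been dissipated by friction: mgh = μ_k m g d
d = h/μ_k = 5.8/0.51 = 11.37 m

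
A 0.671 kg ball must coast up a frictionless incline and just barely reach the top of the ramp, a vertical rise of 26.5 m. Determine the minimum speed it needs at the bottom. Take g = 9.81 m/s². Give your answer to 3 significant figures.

At the top it is momentarily at rest, so all KE converts to PE: ½mv² = mgh
v = √(2gh) = √(2 × 9.81 × 26.5) = 22.80 m/s

v = 22.8 m/s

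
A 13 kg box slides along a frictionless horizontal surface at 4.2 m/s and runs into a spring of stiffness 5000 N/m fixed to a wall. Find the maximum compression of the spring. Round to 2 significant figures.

x = 0.21 m

All KE is stored as spring PE at maximum compression: ½mv² = ½kx²
x = v√(m/k) = 4.2 × √(13/5000) = 0.2142 m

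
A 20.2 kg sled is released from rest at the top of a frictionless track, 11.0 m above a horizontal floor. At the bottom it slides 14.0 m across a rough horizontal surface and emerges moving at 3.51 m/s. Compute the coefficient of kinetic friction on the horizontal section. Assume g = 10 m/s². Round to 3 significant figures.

μ_k = 0.742

Energy at the top = energy at the end + work done against friction:
mgh = ½mv² + μ_k m g d
mgh = 2222.0 J; ½mv² = 124.43 J
W_f = 2222.0 − 124.43 = 2098 J
μ_k = W_f/(mg·d) = 2098/(202.0 × 14.0) = 0.7417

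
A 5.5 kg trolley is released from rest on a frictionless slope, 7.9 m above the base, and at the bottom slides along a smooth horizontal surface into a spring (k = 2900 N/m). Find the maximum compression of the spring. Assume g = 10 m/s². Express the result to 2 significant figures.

Energy conservation (no friction) from release to max compression: mgh = ½kx²
x = √(2mgh/k) = √(2 × 5.5 × 10 × 7.9 / 2900) = 0.5474 m

x = 0.55 m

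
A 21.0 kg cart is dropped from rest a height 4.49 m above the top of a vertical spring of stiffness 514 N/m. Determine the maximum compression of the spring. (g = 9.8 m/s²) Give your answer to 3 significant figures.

x = 2.34 m

Measuring PE from the top of the relaxed spring, at max compression the cart has dropped H + x with zero KE, so:
mg(H + x) = ½kx²
½(514)x² − (21.0)(9.8)x − (21.0)(9.8)(4.49) = 0
257.0x² − 205.8x − 924.0 = 0
x = [205.8 + √(42354 + 949915)]/(2 × 257.0) = 2.338 m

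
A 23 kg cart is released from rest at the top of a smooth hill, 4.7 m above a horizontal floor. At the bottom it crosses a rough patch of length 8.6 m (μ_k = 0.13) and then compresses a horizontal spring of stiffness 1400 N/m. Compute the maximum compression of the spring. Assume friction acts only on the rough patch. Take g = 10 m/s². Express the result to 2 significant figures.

x = 1.1 m

Initial energy: E₁ = mgh = (23)(10)(4.7) = 1081.0 J
Friction removes W_f = μ_k mg d = (0.13)(23)(10)(8.6) = 257.1 J
Energy reaching the spring: E = 1081.0 − 257.1 = 823.86 J
At max compression ½kx² = E ⇒ x = √(2E/k) = √(2 × 823.86/1400) = 1.085 m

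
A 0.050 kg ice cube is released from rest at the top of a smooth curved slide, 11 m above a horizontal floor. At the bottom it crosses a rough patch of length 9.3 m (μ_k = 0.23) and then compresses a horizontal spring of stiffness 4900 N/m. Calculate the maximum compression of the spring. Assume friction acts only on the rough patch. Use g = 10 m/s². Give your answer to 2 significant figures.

Initial energy: E₁ = mgh = (0.050)(10)(11) = 5.5000 J
Friction removes W_f = μ_k mg d = (0.23)(0.050)(10)(9.3) = 1.070 J
Energy reaching the spring: E = 5.5000 − 1.070 = 4.4305 J
At max compression ½kx² = E ⇒ x = √(2E/k) = √(2 × 4.4305/4900) = 0.04252 m

x = 0.043 m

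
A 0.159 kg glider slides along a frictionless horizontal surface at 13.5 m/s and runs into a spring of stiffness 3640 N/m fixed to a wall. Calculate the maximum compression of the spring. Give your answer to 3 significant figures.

At max compression the glider is momentarily at rest: ½mv² = ½kx²
x = v√(m/k) = 13.5 × √(0.159/3640) = 0.08922 m

x = 0.0892 m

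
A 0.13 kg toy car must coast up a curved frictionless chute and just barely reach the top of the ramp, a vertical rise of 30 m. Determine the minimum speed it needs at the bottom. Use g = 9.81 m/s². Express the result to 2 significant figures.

At the top it is momentarily at rest, so all KE converts to PE: ½mv² = mgh
v = √(2gh) = √(2 × 9.81 × 30) = 24.26 m/s

v = 24 m/s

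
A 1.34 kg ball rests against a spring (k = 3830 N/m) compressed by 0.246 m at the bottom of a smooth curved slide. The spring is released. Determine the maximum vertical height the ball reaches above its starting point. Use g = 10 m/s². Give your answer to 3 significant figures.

h = 8.65 m

All spring PE becomes gravitational PE at the highest point: ½kx² = mgh
h = kx²/(2mg) = (3830)(0.246)²/(2 × 1.34 × 10) = 8.648 m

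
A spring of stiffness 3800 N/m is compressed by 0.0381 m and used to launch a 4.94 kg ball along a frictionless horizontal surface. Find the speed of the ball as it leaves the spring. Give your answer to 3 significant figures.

The ball leaves the spring when the spring is at natural length, so ½kx² = ½mv²
v = x√(k/m) = 0.0381 × √(3800/4.94) = 1.057 m/s

v = 1.06 m/s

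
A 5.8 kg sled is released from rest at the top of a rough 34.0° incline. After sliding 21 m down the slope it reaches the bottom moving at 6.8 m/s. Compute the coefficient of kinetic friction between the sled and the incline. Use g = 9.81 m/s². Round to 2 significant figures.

Energy balance down the incline: mg L sinθ − ½mv² = μ_k (mg cosθ) L
mgL sinθ = 668.16 J; ½mv² = 134.10 J
W_f = 668.16 − 134.10 = 534.1 J
μ_k = W_f/(mg cosθ · L) = 534.1/(47.17 × 21) = 0.5391

μ_k = 0.54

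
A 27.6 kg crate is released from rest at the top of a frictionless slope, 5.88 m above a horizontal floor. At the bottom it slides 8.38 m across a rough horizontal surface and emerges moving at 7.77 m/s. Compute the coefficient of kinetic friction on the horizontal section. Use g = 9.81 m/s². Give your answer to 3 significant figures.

μ_k = 0.334

Energy bookkeeping (friction removes W_f = μ_k N d):
mgh = ½mv² + μ_k m g d
mgh = 1592.0 J; ½mv² = 833.15 J
W_f = 1592.0 − 833.15 = 758.9 J
μ_k = W_f/(mg·d) = 758.9/(270.8 × 8.38) = 0.3345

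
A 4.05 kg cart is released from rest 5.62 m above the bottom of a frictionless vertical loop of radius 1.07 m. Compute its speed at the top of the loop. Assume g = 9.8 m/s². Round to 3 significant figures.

Energy conservation: mgh = ½mv_top² + mg(2r)
v_top² = 2g(h − 2r) = 2(9.8)(5.62 − 2.140) = 68.21
v_top = 8.259 m/s

v = 8.26 m/s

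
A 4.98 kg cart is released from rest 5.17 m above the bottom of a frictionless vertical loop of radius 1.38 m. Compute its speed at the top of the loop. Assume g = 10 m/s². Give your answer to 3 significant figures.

v = 6.94 m/s

Energy conservation: mgh = ½mv_top² + mg(2r)
v_top² = 2g(h − 2r) = 2(10)(5.17 − 2.760) = 48.20
v_top = 6.943 m/s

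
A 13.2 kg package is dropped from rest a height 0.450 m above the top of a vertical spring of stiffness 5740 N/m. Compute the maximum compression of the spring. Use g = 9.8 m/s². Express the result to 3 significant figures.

Measuring PE from the top of the relaxed spring, at max compression the package has dropped H + x with zero KE, so:
mg(H + x) = ½kx²
½(5740)x² − (13.2)(9.8)x − (13.2)(9.8)(0.450) = 0
2870x² − 129.4x − 58.21 = 0
x = [129.4 + √(16734 + 668274)]/(2 × 2870) = 0.1667 m

x = 0.167 m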